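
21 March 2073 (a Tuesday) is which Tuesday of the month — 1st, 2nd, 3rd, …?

3rd

Day 21 falls in week ⌈21/7⌉ of the month.
Days 1–7 hold the 1st Tuesday, 8–14 the 2nd, 15–21 the 3rd, 22–28 the 4th, 29–31 the 5th.
21 is in the range for the 3rd.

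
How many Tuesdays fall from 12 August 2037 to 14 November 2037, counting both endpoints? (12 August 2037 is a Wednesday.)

13

12 August 2037 is a Wednesday; the first Tuesday on or after it is 18 August 2037 (6 days later).
From 18 August 2037 to 14 November 2037: 13 + 30 + 31 + 14 = 88 days (rest of August, September, October, November).
88 ÷ 7 = 12 full weeks with remainder 4, so 12 more Tuesdays after the first → 13.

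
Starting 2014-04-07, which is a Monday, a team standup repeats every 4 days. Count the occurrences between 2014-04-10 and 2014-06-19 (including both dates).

Occurrences land 4·i days after 2014-04-07 for i = 0, 1, 2, …
2014-04-10 is 3 days after the start; 3 ÷ 4 = 0 remainder 3; since the remainder is 3, round up to i = 1. First occurrence in the window: #2 on 2014-04-11 (1×4 = 4 days in).
2014-06-19 is 73 days after the start; 73 ÷ 4 = 18 remainder 1. Last occurrence in the window: #19 on 2014-06-18.
Occurrences #2 through #19: 18 in total.

18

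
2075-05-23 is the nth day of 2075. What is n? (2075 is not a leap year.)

143

Days in months before May: 31 + 28 + 31 + 30 = 120.
Plus 23 days into May → day 143.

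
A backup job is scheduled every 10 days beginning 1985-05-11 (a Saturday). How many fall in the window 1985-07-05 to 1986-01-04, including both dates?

18

Occurrences land 10·i days after 1985-05-11 for i = 0, 1, 2, …
1985-07-05 is 55 days after the start; 55 ÷ 10 = 5 remainder 5; since the remainder is 5, round up to i = 6. First occurrence in the window: #7 on 1985-07-10 (6×10 = 60 days in).
1986-01-04 is 238 days after the start; 238 ÷ 10 = 23 remainder 8. Last occurrence in the window: #24 on 1985-12-27.
Occurrences #7 through #24: 18 in total.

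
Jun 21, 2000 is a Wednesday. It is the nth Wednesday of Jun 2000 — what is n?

3rd

Day 21 falls in week ⌈21/7⌉ of the month.
Days 1–7 hold the 1st Wednesday, 8–14 the 2nd, 15–21 the 3rd, 22–28 the 4th, 29–31 the 5th.
21 is in the range for the 3rd.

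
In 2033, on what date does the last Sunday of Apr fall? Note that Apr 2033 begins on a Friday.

Apr 2033 begins on a Friday, so the first Sunday is Apr 3 (2 days later).
Apr 2033 has 30 days. Adding weeks: 3, 10, 17, 24 — the last one ≤ 30 is the 24th.

Apr 24, 2033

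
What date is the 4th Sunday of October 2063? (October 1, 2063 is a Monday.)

October 2063 begins on a Monday, so the first Sunday is October 7 (6 days later).
The 4th Sunday is 3 weeks later: 7 + 21 = 28.

2063-10-28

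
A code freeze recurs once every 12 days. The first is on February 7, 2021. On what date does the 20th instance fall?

The 20th occurrence is 19 intervals after the first: 19 × 12 = 228 days after February 7, 2021.
February has 28 days — 21 days to the end of February leaves 207.
March has 31 days (176 left).
April has 30 days (146 left).
May has 31 days (115 left).
June has 30 days (85 left).
July has 31 days (54 left).
August has 31 days (23 left).
23 days into September → September 23, 2021.

September 23, 2021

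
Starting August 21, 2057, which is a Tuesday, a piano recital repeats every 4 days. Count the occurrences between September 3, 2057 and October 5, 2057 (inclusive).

8

Occurrences land 4·i days after August 21, 2057 for i = 0, 1, 2, …
September 3, 2057 is 13 days after the start; 13 ÷ 4 = 3 remainder 1; since the remainder is 1, round up to i = 4. First occurrence in the window: #5 on September 6, 2057 (4×4 = 16 days in).
October 5, 2057 is 45 days after the start; 45 ÷ 4 = 11 remainder 1. Last occurrence in the window: #12 on October 4, 2057.
Occurrences #5 through #12: 8 in total.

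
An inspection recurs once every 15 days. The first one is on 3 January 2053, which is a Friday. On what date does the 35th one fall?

The 35th occurrence is 34 intervals after the first: 34 × 15 = 510 days after 3 January 2053.
January has 31 days — 28 days to the end of January leaves 482.
From end of January to end of 2053 is 334 days (148 left).
January has 31 days (117 left).
February has 28 days (89 left).
March has 31 days (58 left).
April has 30 days (28 left).
28 days into May → 28 May 2054.

28 May 2054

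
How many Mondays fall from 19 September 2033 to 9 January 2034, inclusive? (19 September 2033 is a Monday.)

19 September 2033 is a Monday; the first Monday on or after it is 19 September 2033.
From 19 September 2033 to 9 January 2034: 11 + 31 + 30 + 31 + 9 = 112 days (rest of September, October, November, December, January).
112 ÷ 7 = 16 full weeks with remainder 0, so 16 more Mondays after the first → 17.

17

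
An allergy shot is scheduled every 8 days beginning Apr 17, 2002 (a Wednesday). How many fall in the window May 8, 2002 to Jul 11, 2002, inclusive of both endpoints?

Occurrences land 8·i days after Apr 17, 2002 for i = 0, 1, 2, …
May 8, 2002 is 21 days after the start; 21 ÷ 8 = 2 remainder 5; since the remainder is 5, round up to i = 3. First occurrence in the window: #4 on May 11, 2002 (3×8 = 24 days in).
Jul 11, 2002 is 85 days after the start; 85 ÷ 8 = 10 remainder 5. Last occurrence in the window: #11 on Jul 6, 2002.
Occurrences #4 through #11: 8 in total.

8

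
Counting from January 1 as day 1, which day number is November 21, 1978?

325

Days in months before November: 31 + 28 + 31 + 30 + 31 + 30 + 31 + 31 + 30 + 31 = 304.
Plus 21 days into November → day 325.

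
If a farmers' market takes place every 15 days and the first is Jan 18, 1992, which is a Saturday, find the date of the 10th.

Jun 1, 1992

The 10th occurrence is 9 intervals after the first: 9 × 15 = 135 days after Jan 18, 1992.
Jan has 31 days — 13 days to the end of Jan leaves 122.
Feb has 29 days (93 left).
Mar has 31 days (62 left).
Apr has 30 days (32 left).
May has 31 days (1 left).
1 day into Jun → Jun 1, 1992.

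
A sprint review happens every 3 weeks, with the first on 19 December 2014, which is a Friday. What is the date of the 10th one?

The 10th occurrence is 9 intervals after the first: 9 × 21 = 189 days after 19 December 2014.
December has 31 days — 12 days to the end of December leaves 177.
January has 31 days (146 left).
February has 28 days (118 left).
March has 31 days (87 left).
April has 30 days (57 left).
May has 31 days (26 left).
26 days into June → 26 June 2015.

26 June 2015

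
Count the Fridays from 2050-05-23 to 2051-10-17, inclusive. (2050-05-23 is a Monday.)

73

2050-05-23 is a Monday; the first Friday on or after it is 2050-05-27 (4 days later).
From 2050-05-27 to 2051-10-17: 218 + 290 = 508 days (rest of 2050, to 2051-10-17 in 2051).
508 ÷ 7 = 72 full weeks with remainder 4, so 72 more Fridays after the first → 73.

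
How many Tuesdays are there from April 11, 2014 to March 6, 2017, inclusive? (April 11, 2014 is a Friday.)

April 11, 2014 is a Friday; the first Tuesday on or after it is April 15, 2014 (4 days later).
From April 15, 2014 to March 6, 2017: 260 + 365 + 366 + 65 = 1056 days (rest of 2014, 2015, 2016, to March 6, 2017 in 2017).
1056 ÷ 7 = 150 full weeks with remainder 6, so 150 more Tuesdays after the first → 151.

151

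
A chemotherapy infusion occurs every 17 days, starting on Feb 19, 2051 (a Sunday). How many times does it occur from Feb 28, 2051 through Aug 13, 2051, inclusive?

10

Occurrences land 17·i days after Feb 19, 2051 for i = 0, 1, 2, …
Feb 28, 2051 is 9 days after the start; 9 ÷ 17 = 0 remainder 9; since the remainder is 9, round up to i = 1. First occurrence in the window: #2 on Mar 8, 2051 (1×17 = 17 days in).
Aug 13, 2051 is 175 days after the start; 175 ÷ 17 = 10 remainder 5. Last occurrence in the window: #11 on Aug 8, 2051.
Occurrences #2 through #11: 10 in total.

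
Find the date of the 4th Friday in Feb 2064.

Feb 22, 2064

Feb 2064 begins on a Friday, so the first Friday is Feb 1.
The 4th Friday is 3 weeks later: 1 + 21 = 22.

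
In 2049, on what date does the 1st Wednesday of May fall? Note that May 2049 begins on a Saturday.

May 5, 2049

May 2049 begins on a Saturday, so the first Wednesday is May 5 (4 days later).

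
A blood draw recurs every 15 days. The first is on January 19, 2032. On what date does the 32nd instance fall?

The 32nd occurrence is 31 intervals after the first: 31 × 15 = 465 days after January 19, 2032.
January has 31 days — 12 days to the end of January leaves 453.
From end of January to end of 2032 is 335 days (118 left).
January has 31 days (87 left).
February has 28 days (59 left).
March has 31 days (28 left).
28 days into April → April 28, 2033.

April 28, 2033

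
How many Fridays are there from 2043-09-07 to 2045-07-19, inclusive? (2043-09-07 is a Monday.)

97

2043-09-07 is a Monday; the first Friday on or after it is 2043-09-11 (4 days later).
From 2043-09-11 to 2045-07-19: 111 + 366 + 200 = 677 days (rest of 2043, 2044, to 2045-07-19 in 2045).
677 ÷ 7 = 96 full weeks with remainder 5, so 96 more Fridays after the first → 97.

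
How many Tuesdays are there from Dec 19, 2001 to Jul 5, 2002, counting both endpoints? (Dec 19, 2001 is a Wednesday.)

28

Dec 19, 2001 is a Wednesday; the first Tuesday on or after it is Dec 25, 2001 (6 days later).
From Dec 25, 2001 to Jul 5, 2002: 6 + 31 + 28 + 31 + 30 + 31 + 30 + 5 = 192 days (rest of Dec, Jan, Feb, Mar, Apr, May, Jun, Jul).
192 ÷ 7 = 27 full weeks with remainder 3, so 27 more Tuesdays after the first → 28.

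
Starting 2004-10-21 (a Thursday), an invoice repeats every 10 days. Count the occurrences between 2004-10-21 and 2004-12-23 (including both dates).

7

Occurrences land 10·i days after 2004-10-21 for i = 0, 1, 2, …
The window opens on the start date, so the first occurrence inside is #1 on 2004-10-21.
2004-12-23 is 63 days after the start; 63 ÷ 10 = 6 remainder 3. Last occurrence in the window: #7 on 2004-12-20.
Occurrences #1 through #7: 7 in total.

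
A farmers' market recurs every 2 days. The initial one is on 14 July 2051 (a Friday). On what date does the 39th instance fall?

28 September 2051

The 39th occurrence is 38 intervals after the first: 38 × 2 = 76 days after 14 July 2051.
July has 31 days — 17 days to the end of July leaves 59.
August has 31 days (28 left).
28 days into September → 28 September 2051.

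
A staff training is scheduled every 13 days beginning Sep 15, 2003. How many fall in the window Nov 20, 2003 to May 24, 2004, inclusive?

Occurrences land 13·i days after Sep 15, 2003 for i = 0, 1, 2, …
Nov 20, 2003 is 66 days after the start; 66 ÷ 13 = 5 remainder 1; since the remainder is 1, round up to i = 6. First occurrence in the window: #7 on Dec 2, 2003 (6×13 = 78 days in).
May 24, 2004 is 252 days after the start; 252 ÷ 13 = 19 remainder 5. Last occurrence in the window: #20 on May 19, 2004.
Occurrences #7 through #20: 14 in total.

14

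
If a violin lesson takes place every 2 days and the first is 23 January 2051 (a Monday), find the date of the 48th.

27 April 2051

The 48th occurrence is 47 intervals after the first: 47 × 2 = 94 days after 23 January 2051.
January has 31 days — 8 days to the end of January leaves 86.
February has 28 days (58 left).
March has 31 days (27 left).
27 days into April → 27 April 2051.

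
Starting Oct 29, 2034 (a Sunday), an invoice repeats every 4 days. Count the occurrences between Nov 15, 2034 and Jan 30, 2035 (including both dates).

19

Occurrences land 4·i days after Oct 29, 2034 for i = 0, 1, 2, …
Nov 15, 2034 is 17 days after the start; 17 ÷ 4 = 4 remainder 1; since the remainder is 1, round up to i = 5. First occurrence in the window: #6 on Nov 18, 2034 (5×4 = 20 days in).
Jan 30, 2035 is 93 days after the start; 93 ÷ 4 = 23 remainder 1. Last occurrence in the window: #24 on Jan 29, 2035.
Occurrences #6 through #24: 19 in total.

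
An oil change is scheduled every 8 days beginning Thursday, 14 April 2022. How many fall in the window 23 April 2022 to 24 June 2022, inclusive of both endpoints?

7

Occurrences land 8·i days after 14 April 2022 for i = 0, 1, 2, …
23 April 2022 is 9 days after the start; 9 ÷ 8 = 1 remainder 1; since the remainder is 1, round up to i = 2. First occurrence in the window: #3 on 30 April 2022 (2×8 = 16 days in).
24 June 2022 is 71 days after the start; 71 ÷ 8 = 8 remainder 7. Last occurrence in the window: #9 on 17 June 2022.
Occurrences #3 through #9: 7 in total.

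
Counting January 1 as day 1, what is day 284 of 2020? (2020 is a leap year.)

2020-10-10

January has 31 days (284 − 31 = 253 remain).
February has 29 days (253 − 29 = 224 remain).
March has 31 days (224 − 31 = 193 remain).
April has 30 days (193 − 30 = 163 remain).
May has 31 days (163 − 31 = 132 remain).
June has 30 days (132 − 30 = 102 remain).
July has 31 days (102 − 31 = 71 remain).
August has 31 days (71 − 31 = 40 remain).
September has 30 days (40 − 30 = 10 remain).
10 into October → October 10.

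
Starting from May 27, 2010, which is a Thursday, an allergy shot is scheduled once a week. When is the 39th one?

February 17, 2011

The 39th occurrence is 38 intervals after the first: 38 × 7 = 266 days after May 27, 2010.
May has 31 days — 4 days to the end of May leaves 262.
June has 30 days (232 left).
July has 31 days (201 left).
August has 31 days (170 left).
September has 30 days (140 left).
October has 31 days (109 left).
November has 30 days (79 left).
December has 31 days (48 left).
January has 31 days (17 left).
17 days into February → February 17, 2011.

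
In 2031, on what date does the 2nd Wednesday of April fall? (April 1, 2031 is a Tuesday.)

9 April 2031

April 2031 begins on a Tuesday, so the first Wednesday is April 2 (1 day later).
The 2nd Wednesday is 1 weeks later: 2 + 7 = 9.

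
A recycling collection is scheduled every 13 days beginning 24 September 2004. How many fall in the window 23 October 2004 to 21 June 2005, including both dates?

Occurrences land 13·i days after 24 September 2004 for i = 0, 1, 2, …
23 October 2004 is 29 days after the start; 29 ÷ 13 = 2 remainder 3; since the remainder is 3, round up to i = 3. First occurrence in the window: #4 on 2 November 2004 (3×13 = 39 days in).
21 June 2005 is 270 days after the start; 270 ÷ 13 = 20 remainder 10. Last occurrence in the window: #21 on 11 June 2005.
Occurrences #4 through #21: 18 in total.

18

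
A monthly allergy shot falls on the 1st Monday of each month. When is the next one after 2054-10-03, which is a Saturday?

October 2054 starts on a Thursday, so its 1st Monday is 2054-10-05 (4 days in).
2054-10-05 is after 2054-10-03, so that is the next one.

2054-10-05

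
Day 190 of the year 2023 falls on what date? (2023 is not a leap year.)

Jan has 31 days (190 − 31 = 159 remain).
Feb has 28 days (159 − 28 = 131 remain).
Mar has 31 days (131 − 31 = 100 remain).
Apr has 30 days (100 − 30 = 70 remain).
May has 31 days (70 − 31 = 39 remain).
Jun has 30 days (39 − 30 = 9 remain).
9 into Jul → Jul 9.

Jul 9, 2023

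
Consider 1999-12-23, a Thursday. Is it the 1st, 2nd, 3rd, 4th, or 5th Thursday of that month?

4th

Day 23 falls in week ⌈23/7⌉ of the month.
Days 1–7 hold the 1st Thursday, 8–14 the 2nd, 15–21 the 3rd, 22–28 the 4th, 29–31 the 5th.
23 is in the range for the 4th.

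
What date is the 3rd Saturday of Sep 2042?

Sep 20, 2042

Sep 2042 begins on a Monday, so the first Saturday is Sep 6 (5 days later).
The 3rd Saturday is 2 weeks later: 6 + 14 = 20.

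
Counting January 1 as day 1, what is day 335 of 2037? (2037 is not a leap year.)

December 1, 2037

January has 31 days (335 − 31 = 304 remain).
February has 28 days (304 − 28 = 276 remain).
March has 31 days (276 − 31 = 245 remain).
April has 30 days (245 − 30 = 215 remain).
May has 31 days (215 − 31 = 184 remain).
June has 30 days (184 − 30 = 154 remain).
July has 31 days (154 − 31 = 123 remain).
August has 31 days (123 − 31 = 92 remain).
September has 30 days (92 − 30 = 62 remain).
October has 31 days (62 − 31 = 31 remain).
November has 30 days (31 − 30 = 1 remain).
1 into December → December 1.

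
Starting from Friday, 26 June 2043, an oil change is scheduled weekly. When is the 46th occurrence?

6 May 2044

The 46th occurrence is 45 intervals after the first: 45 × 7 = 315 days after 26 June 2043.
June has 30 days — 4 days to the end of June leaves 311.
July has 31 days (280 left).
August has 31 days (249 left).
September has 30 days (219 left).
October has 31 days (188 left).
November has 30 days (158 left).
December has 31 days (127 left).
January has 31 days (96 left).
February has 29 days (67 left).
March has 31 days (36 left).
April has 30 days (6 left).
6 days into May → 6 May 2044.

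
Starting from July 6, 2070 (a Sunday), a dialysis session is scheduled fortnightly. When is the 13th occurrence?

The 13th occurrence is 12 intervals after the first: 12 × 14 = 168 days after July 6, 2070.
July has 31 days — 25 days to the end of July leaves 143.
August has 31 days (112 left).
September has 30 days (82 left).
October has 31 days (51 left).
November has 30 days (21 left).
21 days into December → December 21, 2070.

December 21, 2070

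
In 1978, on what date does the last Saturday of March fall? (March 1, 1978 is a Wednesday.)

March 1978 begins on a Wednesday, so the first Saturday is March 4 (3 days later).
March 1978 has 31 days. Adding weeks: 4, 11, 18, 25 — the last one ≤ 31 is the 25th.

25 March 1978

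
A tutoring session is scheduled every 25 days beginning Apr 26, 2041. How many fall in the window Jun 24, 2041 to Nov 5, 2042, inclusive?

Occurrences land 25·i days after Apr 26, 2041 for i = 0, 1, 2, …
Jun 24, 2041 is 59 days after the start; 59 ÷ 25 = 2 remainder 9; since the remainder is 9, round up to i = 3. First occurrence in the window: #4 on Jul 10, 2041 (3×25 = 75 days in).
Nov 5, 2042 is 558 days after the start; 558 ÷ 25 = 22 remainder 8. Last occurrence in the window: #23 on Oct 28, 2042.
Occurrences #4 through #23: 20 in total.

20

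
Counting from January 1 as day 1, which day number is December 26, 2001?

360

Days in months before December: 31 + 28 + 31 + 30 + 31 + 30 + 31 + 31 + 30 + 31 + 30 = 334.
Plus 26 days into December → day 360.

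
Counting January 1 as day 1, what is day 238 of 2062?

January has 31 days (238 − 31 = 207 remain).
February has 28 days (207 − 28 = 179 remain).
March has 31 days (179 − 31 = 148 remain).
April has 30 days (148 − 30 = 118 remain).
May has 31 days (118 − 31 = 87 remain).
June has 30 days (87 − 30 = 57 remain).
July has 31 days (57 − 31 = 26 remain).
26 into August → August 26.

August 26, 2062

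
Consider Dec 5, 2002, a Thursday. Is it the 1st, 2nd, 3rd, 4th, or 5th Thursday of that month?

Day 5 falls in week ⌈5/7⌉ of the month.
Days 1–7 hold the 1st Thursday, 8–14 the 2nd, 15–21 the 3rd, 22–28 the 4th, 29–31 the 5th.
5 is in the range for the 1st.

1st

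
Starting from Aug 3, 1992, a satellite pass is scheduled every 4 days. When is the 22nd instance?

The 22nd occurrence is 21 intervals after the first: 21 × 4 = 84 days after Aug 3, 1992.
Aug has 31 days — 28 days to the end of Aug leaves 56.
Sep has 30 days (26 left).
26 days into Oct → Oct 26, 1992.

Oct 26, 1992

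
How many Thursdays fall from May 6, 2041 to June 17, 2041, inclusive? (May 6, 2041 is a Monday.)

May 6, 2041 is a Monday; the first Thursday on or after it is May 9, 2041 (3 days later).
From May 9, 2041 to June 17, 2041: 22 + 17 = 39 days (rest of May, June).
39 ÷ 7 = 5 full weeks with remainder 4, so 5 more Thursdays after the first → 6.

6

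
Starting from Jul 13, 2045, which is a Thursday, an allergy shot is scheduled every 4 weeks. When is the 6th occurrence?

Nov 30, 2045

The 6th occurrence is 5 intervals after the first: 5 × 28 = 140 days after Jul 13, 2045.
Jul has 31 days — 18 days to the end of Jul leaves 122.
Aug has 31 days (91 left).
Sep has 30 days (61 left).
Oct has 31 days (30 left).
30 days into Nov → Nov 30, 2045.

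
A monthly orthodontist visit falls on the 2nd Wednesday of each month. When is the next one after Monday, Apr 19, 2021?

May 12, 2021

Apr 2021 starts on a Thursday; its first Wednesday is the 7th, so the 2nd Wednesday is the 14th — Apr 14, 2021.
That is not after Apr 19, 2021, so look at May 2021.
May 2021 starts on a Saturday; its first Wednesday is the 5th, so the 2nd Wednesday is the 12th — May 12, 2021.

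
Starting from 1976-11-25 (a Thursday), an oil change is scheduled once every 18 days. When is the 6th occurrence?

1977-02-23

The 6th occurrence is 5 intervals after the first: 5 × 18 = 90 days after 1976-11-25.
November has 30 days — 5 days to the end of November leaves 85.
December has 31 days (54 left).
January has 31 days (23 left).
23 days into February → 1977-02-23.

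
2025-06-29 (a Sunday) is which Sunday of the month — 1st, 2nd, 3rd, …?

Day 29 falls in week ⌈29/7⌉ of the month.
Days 1–7 hold the 1st Sunday, 8–14 the 2nd, 15–21 the 3rd, 22–28 the 4th, 29–31 the 5th.
29 is in the range for the 5th.

5th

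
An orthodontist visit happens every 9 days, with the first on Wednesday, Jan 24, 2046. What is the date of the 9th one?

The 9th occurrence is 8 intervals after the first: 8 × 9 = 72 days after Jan 24, 2046.
Jan has 31 days — 7 days to the end of Jan leaves 65.
Feb has 28 days (37 left).
Mar has 31 days (6 left).
6 days into Apr → Apr 6, 2046.

Apr 6, 2046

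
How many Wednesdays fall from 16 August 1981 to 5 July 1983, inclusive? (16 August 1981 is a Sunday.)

98

16 August 1981 is a Sunday; the first Wednesday on or after it is 19 August 1981 (3 days later).
From 19 August 1981 to 5 July 1983: 134 + 365 + 186 = 685 days (rest of 1981, 1982, to 5 July 1983 in 1983).
685 ÷ 7 = 97 full weeks with remainder 6, so 97 more Wednesdays after the first → 98.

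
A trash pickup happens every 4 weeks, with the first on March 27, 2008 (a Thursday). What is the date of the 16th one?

The 16th occurrence is 15 intervals after the first: 15 × 28 = 420 days after March 27, 2008.
March has 31 days — 4 days to the end of March leaves 416.
From end of March to end of 2008 is 275 days (141 left).
January has 31 days (110 left).
February has 28 days (82 left).
March has 31 days (51 left).
April has 30 days (21 left).
21 days into May → May 21, 2009.

May 21, 2009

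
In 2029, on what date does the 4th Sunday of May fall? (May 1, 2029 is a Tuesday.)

May 27, 2029

May 2029 begins on a Tuesday, so the first Sunday is May 6 (5 days later).
The 4th Sunday is 3 weeks later: 6 + 21 = 27.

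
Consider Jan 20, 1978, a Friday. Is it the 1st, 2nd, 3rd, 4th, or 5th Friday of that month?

3rd

Day 20 falls in week ⌈20/7⌉ of the month.
Days 1–7 hold the 1st Friday, 8–14 the 2nd, 15–21 the 3rd, 22–28 the 4th, 29–31 the 5th.
20 is in the range for the 3rd.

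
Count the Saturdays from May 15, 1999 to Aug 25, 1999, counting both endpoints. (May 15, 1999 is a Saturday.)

May 15, 1999 is a Saturday; the first Saturday on or after it is May 15, 1999.
From May 15, 1999 to Aug 25, 1999: 16 + 30 + 31 + 25 = 102 days (rest of May, Jun, Jul, Aug).
102 ÷ 7 = 14 full weeks with remainder 4, so 14 more Saturdays after the first → 15.

15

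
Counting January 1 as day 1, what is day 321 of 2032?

2032-11-16

January has 31 days (321 − 31 = 290 remain).
February has 29 days (290 − 29 = 261 remain).
March has 31 days (261 − 31 = 230 remain).
April has 30 days (230 − 30 = 200 remain).
May has 31 days (200 − 31 = 169 remain).
June has 30 days (169 − 30 = 139 remain).
July has 31 days (139 − 31 = 108 remain).
August has 31 days (108 − 31 = 77 remain).
September has 30 days (77 − 30 = 47 remain).
October has 31 days (47 − 31 = 16 remain).
16 into November → November 16.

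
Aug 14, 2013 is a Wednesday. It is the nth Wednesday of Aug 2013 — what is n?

2nd

Day 14 falls in week ⌈14/7⌉ of the month.
Days 1–7 hold the 1st Wednesday, 8–14 the 2nd, 15–21 the 3rd, 22–28 the 4th, 29–31 the 5th.
14 is in the range for the 2nd.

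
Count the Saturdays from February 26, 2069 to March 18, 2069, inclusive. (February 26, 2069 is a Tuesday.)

February 26, 2069 is a Tuesday; the first Saturday on or after it is March 2, 2069 (4 days later).
From March 2, 2069 to March 18, 2069 is 18 − 2 = 16 days.
16 ÷ 7 = 2 full weeks with remainder 2, so 2 more Saturdays after the first → 3.

3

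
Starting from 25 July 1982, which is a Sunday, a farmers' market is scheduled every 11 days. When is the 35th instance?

3 August 1983

The 35th occurrence is 34 intervals after the first: 34 × 11 = 374 days after 25 July 1982.
July has 31 days — 6 days to the end of July leaves 368.
August has 31 days (337 left).
September has 30 days (307 left).
October has 31 days (276 left).
November has 30 days (246 left).
December has 31 days (215 left).
January has 31 days (184 left).
February has 28 days (156 left).
March has 31 days (125 left).
April has 30 days (95 left).
May has 31 days (64 left).
June has 30 days (34 left).
July has 31 days (3 left).
3 days into August → 3 August 1983.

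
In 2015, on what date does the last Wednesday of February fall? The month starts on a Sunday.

February 2015 begins on a Sunday, so the first Wednesday is February 4 (3 days later).
February 2015 has 28 days. Adding weeks: 4, 11, 18, 25 — the last one ≤ 28 is the 25th.

25 February 2015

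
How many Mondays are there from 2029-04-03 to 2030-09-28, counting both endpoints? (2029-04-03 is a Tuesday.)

2029-04-03 is a Tuesday; the first Monday on or after it is 2029-04-09 (6 days later).
From 2029-04-09 to 2030-09-28: 266 + 271 = 537 days (rest of 2029, to 2030-09-28 in 2030).
537 ÷ 7 = 76 full weeks with remainder 5, so 76 more Mondays after the first → 77.

77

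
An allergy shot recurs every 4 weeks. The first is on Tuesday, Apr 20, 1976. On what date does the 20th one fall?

The 20th occurrence is 19 intervals after the first: 19 × 28 = 532 days after Apr 20, 1976.
Apr has 30 days — 10 days to the end of Apr leaves 522.
From end of Apr to end of 1976 is 245 days (277 left).
Jan has 31 days (246 left).
Feb has 28 days (218 left).
Mar has 31 days (187 left).
Apr has 30 days (157 left).
May has 31 days (126 left).
Jun has 30 days (96 left).
Jul has 31 days (65 left).
Aug has 31 days (34 left).
Sep has 30 days (4 left).
4 days into Oct → Oct 4, 1977.

Oct 4, 1977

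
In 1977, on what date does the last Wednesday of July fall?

27 July 1977

The first Wednesday of July 1977 is July 6.
July 1977 has 31 days. Adding weeks: 6, 13, 20, 27 — the last one ≤ 31 is the 27th.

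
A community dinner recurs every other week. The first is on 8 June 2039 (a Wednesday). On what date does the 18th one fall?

The 18th occurrence is 17 intervals after the first: 17 × 14 = 238 days after 8 June 2039.
June has 30 days — 22 days to the end of June leaves 216.
July has 31 days (185 left).
August has 31 days (154 left).
September has 30 days (124 left).
October has 31 days (93 left).
November has 30 days (63 left).
December has 31 days (32 left).
January has 31 days (1 left).
1 day into February → 1 February 2040.

1 February 2040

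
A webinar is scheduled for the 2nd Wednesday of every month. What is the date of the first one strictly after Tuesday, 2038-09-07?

2038-09-08

September 2038 starts on a Wednesday; its first Wednesday is the 1st, so the 2nd Wednesday is the 8th — 2038-09-08.
2038-09-08 is after 2038-09-07, so that is the next one.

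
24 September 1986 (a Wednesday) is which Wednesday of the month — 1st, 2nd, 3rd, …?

Day 24 falls in week ⌈24/7⌉ of the month.
Days 1–7 hold the 1st Wednesday, 8–14 the 2nd, 15–21 the 3rd, 22–28 the 4th, 29–31 the 5th.
24 is in the range for the 4th.

4th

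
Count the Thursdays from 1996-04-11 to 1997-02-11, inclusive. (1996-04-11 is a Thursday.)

1996-04-11 is a Thursday; the first Thursday on or after it is 1996-04-11.
From 1996-04-11 to 1997-02-11: 19 + 31 + 30 + 31 + 31 + 30 + 31 + 30 + 31 + 31 + 11 = 306 days (rest of April, May, June, July, August, September, October, November, December, January, February).
306 ÷ 7 = 43 full weeks with remainder 5, so 43 more Thursdays after the first → 44.

44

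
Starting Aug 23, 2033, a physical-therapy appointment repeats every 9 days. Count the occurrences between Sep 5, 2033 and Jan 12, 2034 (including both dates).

14

Occurrences land 9·i days after Aug 23, 2033 for i = 0, 1, 2, …
Sep 5, 2033 is 13 days after the start; 13 ÷ 9 = 1 remainder 4; since the remainder is 4, round up to i = 2. First occurrence in the window: #3 on Sep 10, 2033 (2×9 = 18 days in).
Jan 12, 2034 is 142 days after the start; 142 ÷ 9 = 15 remainder 7. Last occurrence in the window: #16 on Jan 5, 2034.
Occurrences #3 through #16: 14 in total.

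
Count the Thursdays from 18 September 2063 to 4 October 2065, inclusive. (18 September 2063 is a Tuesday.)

107

18 September 2063 is a Tuesday; the first Thursday on or after it is 20 September 2063 (2 days later).
From 20 September 2063 to 4 October 2065: 102 + 366 + 277 = 745 days (rest of 2063, 2064, to 4 October 2065 in 2065).
745 ÷ 7 = 106 full weeks with remainder 3, so 106 more Thursdays after the first → 107.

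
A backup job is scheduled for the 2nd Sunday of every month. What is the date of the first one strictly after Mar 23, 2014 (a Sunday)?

Mar 2014 starts on a Saturday; its first Sunday is the 2nd, so the 2nd Sunday is the 9th — Mar 9, 2014.
That is not after Mar 23, 2014, so look at Apr 2014.
Apr 2014 starts on a Tuesday; its first Sunday is the 6th, so the 2nd Sunday is the 13th — Apr 13, 2014.

Apr 13, 2014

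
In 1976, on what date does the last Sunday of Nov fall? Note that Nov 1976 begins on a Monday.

Nov 28, 1976

Nov 1976 begins on a Monday, so the first Sunday is Nov 7 (6 days later).
Nov 1976 has 30 days. Adding weeks: 7, 14, 21, 28 — the last one ≤ 30 is the 28th.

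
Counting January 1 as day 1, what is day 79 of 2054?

20 March 2054

January has 31 days (79 − 31 = 48 remain).
February has 28 days (48 − 28 = 20 remain).
20 into March → March 20.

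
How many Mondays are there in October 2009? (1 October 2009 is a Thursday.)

4

1 October 2009 is a Thursday; the first Monday on or after it is 5 October 2009 (4 days later).
From 5 October 2009 to 31 October 2009 is 31 − 5 = 26 days.
26 ÷ 7 = 3 full weeks with remainder 5, so 3 more Mondays after the first → 4.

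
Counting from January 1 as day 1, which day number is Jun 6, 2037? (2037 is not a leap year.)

Days in months before Jun: 31 + 28 + 31 + 30 + 31 = 151.
Plus 6 days into Jun → day 157.

157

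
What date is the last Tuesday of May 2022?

May 2022 begins on a Sunday, so the first Tuesday is May 3 (2 days later).
May 2022 has 31 days. Adding weeks: 3, 10, 17, 24, 31 — the last one ≤ 31 is the 31st.

2022-05-31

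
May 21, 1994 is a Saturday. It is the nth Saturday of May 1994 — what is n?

3rd

Day 21 falls in week ⌈21/7⌉ of the month.
Days 1–7 hold the 1st Saturday, 8–14 the 2nd, 15–21 the 3rd, 22–28 the 4th, 29–31 the 5th.
21 is in the range for the 3rd.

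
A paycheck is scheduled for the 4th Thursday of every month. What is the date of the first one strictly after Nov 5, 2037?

Nov 26, 2037

Nov 2037 starts on a Sunday; its first Thursday is the 5th, so the 4th Thursday is the 26th — Nov 26, 2037.
Nov 26, 2037 is after Nov 5, 2037, so that is the next one.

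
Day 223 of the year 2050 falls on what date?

January has 31 days (223 − 31 = 192 remain).
February has 28 days (192 − 28 = 164 remain).
March has 31 days (164 − 31 = 133 remain).
April has 30 days (133 − 30 = 103 remain).
May has 31 days (103 − 31 = 72 remain).
June has 30 days (72 − 30 = 42 remain).
July has 31 days (42 − 31 = 11 remain).
11 into August → August 11.

11 August 2050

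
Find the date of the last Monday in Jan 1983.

Jan 31, 1983

Jan 1983 begins on a Saturday, so the first Monday is Jan 3 (2 days later).
Jan 1983 has 31 days. Adding weeks: 3, 10, 17, 24, 31 — the last one ≤ 31 is the 31st.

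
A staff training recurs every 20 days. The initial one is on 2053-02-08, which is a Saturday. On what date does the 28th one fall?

The 28th occurrence is 27 intervals after the first: 27 × 20 = 540 days after 2053-02-08.
February has 28 days — 20 days to the end of February leaves 520.
From end of February to end of 2053 is 306 days (214 left).
January has 31 days (183 left).
February has 28 days (155 left).
March has 31 days (124 left).
April has 30 days (94 left).
May has 31 days (63 left).
June has 30 days (33 left).
July has 31 days (2 left).
2 days into August → 2054-08-02.

2054-08-02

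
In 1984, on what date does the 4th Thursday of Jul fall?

The first Thursday of Jul 1984 is Jul 5.
The 4th Thursday is 3 weeks later: 5 + 21 = 26.

Jul 26, 1984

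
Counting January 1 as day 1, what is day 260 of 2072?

January has 31 days (260 − 31 = 229 remain).
February has 29 days (229 − 29 = 200 remain).
March has 31 days (200 − 31 = 169 remain).
April has 30 days (169 − 30 = 139 remain).
May has 31 days (139 − 31 = 108 remain).
June has 30 days (108 − 30 = 78 remain).
July has 31 days (78 − 31 = 47 remain).
August has 31 days (47 − 31 = 16 remain).
16 into September → September 16.

September 16, 2072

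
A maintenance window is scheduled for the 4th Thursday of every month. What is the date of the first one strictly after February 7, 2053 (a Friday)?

February 2053 starts on a Saturday; its first Thursday is the 6th, so the 4th Thursday is the 27th — February 27, 2053.
February 27, 2053 is after February 7, 2053, so that is the next one.

February 27, 2053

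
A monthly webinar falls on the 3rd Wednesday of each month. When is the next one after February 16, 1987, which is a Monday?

February 18, 1987

February 1987 starts on a Sunday; its first Wednesday is the 4th, so the 3rd Wednesday is the 18th — February 18, 1987.
February 18, 1987 is after February 16, 1987, so that is the next one.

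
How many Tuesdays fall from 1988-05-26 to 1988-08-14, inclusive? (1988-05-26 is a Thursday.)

1988-05-26 is a Thursday; the first Tuesday on or after it is 1988-05-31 (5 days later).
From 1988-05-31 to 1988-08-14: 0 + 30 + 31 + 14 = 75 days (rest of May, June, July, August).
75 ÷ 7 = 10 full weeks with remainder 5, so 10 more Tuesdays after the first → 11.

11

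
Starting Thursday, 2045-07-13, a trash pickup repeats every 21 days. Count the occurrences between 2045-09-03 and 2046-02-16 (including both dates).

Occurrences land 21·i days after 2045-07-13 for i = 0, 1, 2, …
2045-09-03 is 52 days after the start; 52 ÷ 21 = 2 remainder 10; since the remainder is 10, round up to i = 3. First occurrence in the window: #4 on 2045-09-14 (3×21 = 63 days in).
2046-02-16 is 218 days after the start; 218 ÷ 21 = 10 remainder 8. Last occurrence in the window: #11 on 2046-02-08.
Occurrences #4 through #11: 8 in total.

8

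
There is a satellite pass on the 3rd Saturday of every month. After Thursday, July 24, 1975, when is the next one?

August 16, 1975

July 1975 starts on a Tuesday; its first Saturday is the 5th, so the 3rd Saturday is the 19th — July 19, 1975.
That is not after July 24, 1975, so look at August 1975.
August 1975 starts on a Friday; its first Saturday is the 2nd, so the 3rd Saturday is the 16th — August 16, 1975.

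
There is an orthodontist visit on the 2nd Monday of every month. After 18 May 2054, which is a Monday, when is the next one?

8 June 2054

May 2054 starts on a Friday; its first Monday is the 4th, so the 2nd Monday is the 11th — 11 May 2054.
That is not after 18 May 2054, so look at June 2054.
June 2054 starts on a Monday; its first Monday is the 1st, so the 2nd Monday is the 8th — 8 June 2054.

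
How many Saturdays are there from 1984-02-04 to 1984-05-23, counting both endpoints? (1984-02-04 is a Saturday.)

1984-02-04 is a Saturday; the first Saturday on or after it is 1984-02-04.
From 1984-02-04 to 1984-05-23: 25 + 31 + 30 + 23 = 109 days (rest of February, March, April, May).
109 ÷ 7 = 15 full weeks with remainder 4, so 15 more Saturdays after the first → 16.

16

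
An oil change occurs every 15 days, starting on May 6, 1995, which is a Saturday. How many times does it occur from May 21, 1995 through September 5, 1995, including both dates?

8

Occurrences land 15·i days after May 6, 1995 for i = 0, 1, 2, …
May 21, 1995 is 15 days after the start; 15 ÷ 15 = 1 remainder 0. First occurrence in the window: #2 on May 21, 1995 (1×15 = 15 days in).
September 5, 1995 is 122 days after the start; 122 ÷ 15 = 8 remainder 2. Last occurrence in the window: #9 on September 3, 1995.
Occurrences #2 through #9: 8 in total.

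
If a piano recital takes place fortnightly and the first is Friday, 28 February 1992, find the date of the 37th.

16 July 1993

The 37th occurrence is 36 intervals after the first: 36 × 14 = 504 days after 28 February 1992.
February has 29 days — 1 day to the end of February leaves 503.
From end of February to end of 1992 is 306 days (197 left).
January has 31 days (166 left).
February has 28 days (138 left).
March has 31 days (107 left).
April has 30 days (77 left).
May has 31 days (46 left).
June has 30 days (16 left).
16 days into July → 16 July 1993.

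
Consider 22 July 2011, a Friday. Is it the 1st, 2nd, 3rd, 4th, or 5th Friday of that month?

4th

Day 22 falls in week ⌈22/7⌉ of the month.
Days 1–7 hold the 1st Friday, 8–14 the 2nd, 15–21 the 3rd, 22–28 the 4th, 29–31 the 5th.
22 is in the range for the 4th.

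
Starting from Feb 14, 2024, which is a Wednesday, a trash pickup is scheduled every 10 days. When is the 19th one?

Aug 12, 2024

The 19th occurrence is 18 intervals after the first: 18 × 10 = 180 days after Feb 14, 2024.
Feb has 29 days — 15 days to the end of Feb leaves 165.
Mar has 31 days (134 left).
Apr has 30 days (104 left).
May has 31 days (73 left).
Jun has 30 days (43 left).
Jul has 31 days (12 left).
12 days into Aug → Aug 12, 2024.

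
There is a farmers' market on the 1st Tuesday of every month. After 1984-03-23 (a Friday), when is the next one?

March 1984 starts on a Thursday, so its 1st Tuesday is 1984-03-06 (5 days in).
That is not after 1984-03-23, so look at April 1984.
April 1984 starts on a Sunday, so its 1st Tuesday is 1984-04-03 (2 days in).

1984-04-03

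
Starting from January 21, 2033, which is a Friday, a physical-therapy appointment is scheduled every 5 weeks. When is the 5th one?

June 10, 2033

The 5th occurrence is 4 intervals after the first: 4 × 35 = 140 days after January 21, 2033.
January has 31 days — 10 days to the end of January leaves 130.
February has 28 days (102 left).
March has 31 days (71 left).
April has 30 days (41 left).
May has 31 days (10 left).
10 days into June → June 10, 2033.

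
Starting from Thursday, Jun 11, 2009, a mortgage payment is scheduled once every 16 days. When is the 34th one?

Nov 21, 2010

The 34th occurrence is 33 intervals after the first: 33 × 16 = 528 days after Jun 11, 2009.
Jun has 30 days — 19 days to the end of Jun leaves 509.
From end of Jun to end of 2009 is 184 days (325 left).
Jan has 31 days (294 left).
Feb has 28 days (266 left).
Mar has 31 days (235 left).
Apr has 30 days (205 left).
May has 31 days (174 left).
Jun has 30 days (144 left).
Jul has 31 days (113 left).
Aug has 31 days (82 left).
Sep has 30 days (52 left).
Oct has 31 days (21 left).
21 days into Nov → Nov 21, 2010.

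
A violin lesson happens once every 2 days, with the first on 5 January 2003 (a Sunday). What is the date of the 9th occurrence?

21 January 2003

The 9th occurrence is 8 intervals after the first: 8 × 2 = 16 days after 5 January 2003.
16 days later is 21 January 2003.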